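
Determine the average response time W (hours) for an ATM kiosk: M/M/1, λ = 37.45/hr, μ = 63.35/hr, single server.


W = 1/(μ−λ) = 1/(63.35 − 37.45) = 1/25.90 = 0.03861 hr

Final: 0.03861 hr


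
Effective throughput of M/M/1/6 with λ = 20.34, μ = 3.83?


ρ = 5.3107; P_K = (1−ρ)ρ^6/(1−ρ^7) = 0.811708
λ_eff = λ(1 − P_K) = 20.34·(1 − 0.811708) = 20.34·0.188292 = 3.8299 /hr

Final: 3.8299 /hr


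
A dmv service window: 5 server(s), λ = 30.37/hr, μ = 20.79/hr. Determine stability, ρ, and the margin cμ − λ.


Total capacity cμ = 5·20.79 = 103.95/hr
ρ = λ/(cμ) = 30.37/103.95 = 0.2922
Stable ⇔ ρ < 1: YES
Spare capacity = cμ − λ = 103.95 − 30.37 = 73.58/hr

Final: ρ = 0.2922; stable; margin = 73.58/hr


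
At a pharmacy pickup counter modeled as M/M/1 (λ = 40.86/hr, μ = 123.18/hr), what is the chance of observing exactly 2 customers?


ρ = 40.86/123.18 = 0.3317
P_n = (1−ρ)·ρ^n = (1 − 0.3317)·0.3317^2 = 0.6683·0.110031 = 0.073533

Final: 0.073533


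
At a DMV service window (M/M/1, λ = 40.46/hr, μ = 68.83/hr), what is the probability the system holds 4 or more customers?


ρ = 40.46/68.83 = 0.5878
P(N ≥ n) = ρ^n = 0.5878^4 = 0.119397

Final: 0.119397


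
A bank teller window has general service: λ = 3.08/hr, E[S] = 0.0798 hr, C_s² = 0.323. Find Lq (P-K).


ρ = λ·E[S] = 3.08·0.0798 = 0.2458
Lq = ρ²(1+C_s²)/(2(1−ρ)) = 0.06041·(1+0.323)/(2·0.7542)
= 0.06041·1.3230/1.5084 = 0.05298

Final: 0.05298


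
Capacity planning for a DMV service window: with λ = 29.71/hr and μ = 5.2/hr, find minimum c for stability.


Stability requires cμ > λ ⇔ c > λ/μ.
λ/μ = 29.71/5.2 = 5.7135
Minimum integer c = ⌊5.7135⌋ + 1 = 6
Check: 6·5.2 = 31.20 > 29.71, while 5·5.2 = 26.00 ≤ 29.71

Final: 6 servers


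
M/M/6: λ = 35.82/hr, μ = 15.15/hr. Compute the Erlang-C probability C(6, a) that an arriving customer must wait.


a = λ/μ = 2.3644; ρ = a/6 = 0.3941
P₀ = 0.093628 (from M/M/c formula)
C(c,a) = [a^c/(c!(1−ρ))]·P₀ = [174.69388/(720·0.6059)]·0.093628
= 0.40042·0.093628 = 0.037491

Final: 0.037491


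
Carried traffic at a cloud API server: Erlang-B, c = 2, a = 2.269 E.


B(2,2.269) = 0.440544 (Erlang-B)
Carried load = a(1 − B) = 2.269·(1 − 0.440544) = 2.269·0.559456 = 1.2694 E

Final: 1.2694 Erlangs


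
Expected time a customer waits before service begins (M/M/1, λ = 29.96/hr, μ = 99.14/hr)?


ρ = 29.96/99.14 = 0.3022
Wq = ρ/(μ−λ) = 0.3022/(99.14 − 29.96) = 0.3022/69.18 = 0.004368 hr

Final: 0.004368 hr


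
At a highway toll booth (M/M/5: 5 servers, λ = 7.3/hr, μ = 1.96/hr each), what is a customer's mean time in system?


a = 3.7245; ρ = 0.7449; P₀ = 0.019342
Lq = P₀·a^c·ρ/(c!(1−ρ)²) = 1.32227
Wq = Lq/λ = 1.32227/7.3 = 0.18113 hr
W = Wq + 1/μ = 0.18113 + 0.51020 = 0.69134 hr

Final: 0.69134 hr


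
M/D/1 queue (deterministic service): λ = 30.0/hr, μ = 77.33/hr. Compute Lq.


ρ = 30.0/77.33 = 0.3879
M/D/1: Lq = ρ²/(2(1−ρ)) = 0.1505/(2·0.6121) = 0.12295

Final: 0.12295


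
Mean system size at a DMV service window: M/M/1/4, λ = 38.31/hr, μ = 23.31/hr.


ρ = 38.31/23.31 = 1.6435
L = ρ[1 − (K+1)ρ^K + Kρ^(K+1)] / [(1−ρ)(1−ρ^(K+1))]
Numerator: 1.6435·(1 − 5·7.295911 + 4·11.990834) = 20.517104
Denominator: (-0.6435)·(-10.990834) = 7.072609
L = 20.517104/7.072609 = 2.9009

Final: 2.9009


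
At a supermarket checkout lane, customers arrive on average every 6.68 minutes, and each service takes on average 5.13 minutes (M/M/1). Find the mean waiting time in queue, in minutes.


λ = 60/6.68 = 8.9820 /hr
μ = 60/5.13 = 11.6959 /hr
ρ = λ/μ = 8.9820/11.6959 = 0.7680
Wq = ρ/(μ−λ) = 0.7680/(11.6959−8.9820) = 0.28298 hr
In minutes: 0.28298·60 = 16.979 min

Final: 16.979 min


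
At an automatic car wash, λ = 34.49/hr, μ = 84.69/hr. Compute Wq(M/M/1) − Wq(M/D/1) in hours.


ρ = 34.49/84.69 = 0.4072
Wq(M/M/1) = ρ/(μ−λ) = 0.4072/50.20 = 0.008113 hr
Wq(M/D/1) = ρ/(2(μ−λ)) = 0.004056 hr
Savings = 0.008113 − 0.004056 = 0.004056 hr

Final: 0.004056 hr


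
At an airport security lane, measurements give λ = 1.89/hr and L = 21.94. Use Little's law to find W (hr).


W = L/λ = 21.94/1.89 = 11.6085 hr

Final: 11.6085 hr


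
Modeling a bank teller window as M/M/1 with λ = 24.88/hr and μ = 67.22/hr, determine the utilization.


ρ = λ/μ = 24.88/67.22 = 0.3701

Final: 0.3701


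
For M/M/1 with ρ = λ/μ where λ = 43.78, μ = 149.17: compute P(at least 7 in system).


ρ = 43.78/149.17 = 0.2935
P(N ≥ n) = ρ^n = 0.2935^7 = 0.0001876

Final: 0.0001876


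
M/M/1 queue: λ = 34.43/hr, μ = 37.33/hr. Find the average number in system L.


ρ = λ/μ = 34.43/37.33 = 0.9223
L = ρ/(1−ρ) = 0.9223/(1 − 0.9223) = 0.9223/0.07769 = 11.8724

Final: 11.8724


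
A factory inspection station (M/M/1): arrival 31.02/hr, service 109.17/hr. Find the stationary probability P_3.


ρ = 31.02/109.17 = 0.2841
P_n = (1−ρ)·ρ^n = (1 − 0.2841)·0.2841^3 = 0.7159·0.022941 = 0.016423

Final: 0.016423


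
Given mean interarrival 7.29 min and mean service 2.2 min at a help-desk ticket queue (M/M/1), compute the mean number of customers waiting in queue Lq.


λ = 60/7.29 = 8.2305 /hr
μ = 60/2.2 = 27.2727 /hr
ρ = λ/μ = 8.2305/27.2727 = 0.3018
Lq = ρ²/(1−ρ) = 0.09107/0.6982 = 0.1304

Final: 0.1304


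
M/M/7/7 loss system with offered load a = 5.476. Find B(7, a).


B(c,a) = (a^c/c!) / Σ_{k=0}^{c} a^k/k!
a^7/7! = 29.296352
Σ terms (k=0..7): 1.00000 + 5.47600 + 14.99329 + 27.36775 + 37.46645 + 41.03325 + 37.44968 + 29.29635 = 194.082771
B = 29.296352/194.082771 = 0.150948

Final: 0.150948


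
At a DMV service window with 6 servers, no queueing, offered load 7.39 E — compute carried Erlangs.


B(6,7.39) = 0.355068 (Erlang-B)
Carried load = a(1 − B) = 7.39·(1 − 0.355068) = 7.39·0.644932 = 4.7661 E

Final: 4.7661 Erlangs


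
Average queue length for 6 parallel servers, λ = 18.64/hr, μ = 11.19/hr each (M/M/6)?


a = λ/μ = 1.6658; ρ = a/6 = 0.2776
P₀ = 0.188953
Lq = P₀·a^c·ρ / (c!·(1−ρ)²) = 0.188953·21.36461·0.2776/(720·0.52182)
= 0.002983

Final: 0.002983


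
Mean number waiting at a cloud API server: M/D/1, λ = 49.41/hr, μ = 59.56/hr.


ρ = 49.41/59.56 = 0.8296
M/D/1: Lq = ρ²/(2(1−ρ)) = 0.6882/(2·0.1704) = 2.01920

Final: 2.01920


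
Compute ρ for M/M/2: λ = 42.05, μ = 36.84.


ρ = λ/(cμ) = 42.05/(2·36.84) = 42.05/73.68 = 0.5707

Final: 0.5707


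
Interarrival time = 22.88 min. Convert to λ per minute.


λ = 1/(interarrival time) in consistent units.
1 minute = 1 min, so λ = 1/22.88 = 0.04371 per minute

Final: 0.04371 /min


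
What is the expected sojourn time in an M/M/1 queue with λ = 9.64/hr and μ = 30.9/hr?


W = 1/(μ−λ) = 1/(30.9 − 9.64) = 1/21.26 = 0.04704 hr

Final: 0.04704 hr


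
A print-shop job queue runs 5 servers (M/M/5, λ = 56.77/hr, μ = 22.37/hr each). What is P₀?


a = λ/μ = 56.77/22.37 = 2.5378; ρ = a/c = 0.5076
Σ_{k=0}^{4} a^k/k! (terms k=0..4) = 1.00000 + 2.53777 + 3.22015 + 2.72400 + 1.72823 = 11.21015
Tail: a^5/(5!(1−ρ)) = 105.26029/(120·0.4924) = 1.78125
P₀ = 1/(11.21015 + 1.78125) = 1/12.99140 = 0.076974

Final: 0.076974


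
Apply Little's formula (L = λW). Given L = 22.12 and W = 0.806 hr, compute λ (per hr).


λ = L/W = 22.12/0.806 = 27.4442 /hr

Final: 27.4442 /hr


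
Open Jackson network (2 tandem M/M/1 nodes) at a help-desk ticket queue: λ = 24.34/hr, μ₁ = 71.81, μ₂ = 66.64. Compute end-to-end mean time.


Each node sees arrival rate λ = 24.34/hr (tandem ⇒ throughput preserved).
W₁ = 1/(μ₁−λ) = 1/(71.81−24.34) = 0.02107 hr
W₂ = 1/(μ₂−λ) = 1/(66.64−24.34) = 0.02364 hr
W_total = W₁ + W₂ = 0.02107 + 0.02364 = 0.04471 hr

Final: 0.04471 hr


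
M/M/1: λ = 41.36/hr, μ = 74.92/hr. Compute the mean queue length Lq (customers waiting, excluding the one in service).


ρ = 41.36/74.92 = 0.5521
Lq = ρ²/(1−ρ) = 0.3048/0.4479 = 0.6804

Final: 0.6804


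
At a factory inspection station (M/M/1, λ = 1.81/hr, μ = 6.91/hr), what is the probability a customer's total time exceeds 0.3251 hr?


W ~ Exponential(μ−λ) for M/M/1.
μ − λ = 6.91 − 1.81 = 5.1000
P(W > t) = e^{−(μ−λ)t} = e^{−1.6580} = 0.190518

Final: 0.190518


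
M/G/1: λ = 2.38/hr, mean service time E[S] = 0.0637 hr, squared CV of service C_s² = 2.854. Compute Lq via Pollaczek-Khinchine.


ρ = λ·E[S] = 2.38·0.0637 = 0.1516
Lq = ρ²(1+C_s²)/(2(1−ρ)) = 0.02298·(1+2.854)/(2·0.8484)
= 0.02298·3.8540/1.6968 = 0.05221

Final: 0.05221


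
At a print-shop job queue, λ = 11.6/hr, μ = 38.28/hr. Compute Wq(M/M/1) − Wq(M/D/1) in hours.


ρ = 11.6/38.28 = 0.3030
Wq(M/M/1) = ρ/(μ−λ) = 0.3030/26.68 = 0.01136 hr
Wq(M/D/1) = ρ/(2(μ−λ)) = 0.005679 hr
Savings = 0.01136 − 0.005679 = 0.005679 hr

Final: 0.005679 hr


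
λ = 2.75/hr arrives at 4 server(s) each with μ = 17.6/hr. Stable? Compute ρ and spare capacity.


Total capacity cμ = 4·17.6 = 70.40/hr
ρ = λ/(cμ) = 2.75/70.40 = 0.03906
Stable ⇔ ρ < 1: YES
Spare capacity = cμ − λ = 70.40 − 2.75 = 67.65/hr

Final: ρ = 0.03906; stable; margin = 67.65/hr


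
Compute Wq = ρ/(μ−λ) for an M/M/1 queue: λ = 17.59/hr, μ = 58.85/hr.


ρ = 17.59/58.85 = 0.2989
Wq = ρ/(μ−λ) = 0.2989/(58.85 − 17.59) = 0.2989/41.26 = 0.007244 hr

Final: 0.007244 hr


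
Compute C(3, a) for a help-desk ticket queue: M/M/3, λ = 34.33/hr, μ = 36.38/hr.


a = λ/μ = 0.9437; ρ = a/3 = 0.3146
P₀ = 0.385623 (from M/M/c formula)
C(c,a) = [a^c/(c!(1−ρ))]·P₀ = [0.84030/(6·0.6854)]·0.385623
= 0.20432·0.385623 = 0.078790

Final: 0.078790


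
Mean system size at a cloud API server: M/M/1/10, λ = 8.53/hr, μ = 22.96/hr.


ρ = 8.53/22.96 = 0.3715
L = ρ[1 − (K+1)ρ^K + Kρ^(K+1)] / [(1−ρ)(1−ρ^(K+1))]
Numerator: 0.3715·(1 − 11·0.00005009 + 10·0.00001861) = 0.371380
Denominator: (0.6285)·(0.999981) = 0.628473
L = 0.371380/0.628473 = 0.5909

Final: 0.5909


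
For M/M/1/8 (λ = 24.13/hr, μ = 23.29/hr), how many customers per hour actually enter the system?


ρ = 1.0361; P_K = (1−ρ)ρ^8/(1−ρ^9) = 0.127495
λ_eff = λ(1 − P_K) = 24.13·(1 − 0.127495) = 24.13·0.872505 = 21.0535 /hr

Final: 21.0535 /hr


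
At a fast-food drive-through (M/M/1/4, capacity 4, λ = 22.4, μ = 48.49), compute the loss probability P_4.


ρ = λ/μ = 22.4/48.49 = 0.4620
P_K = (1−ρ)ρ^K/(1−ρ^(K+1)) = (0.5380·0.045539)/(1 − 0.021037)
= 0.024502/0.978963 = 0.025029

Final: 0.025029


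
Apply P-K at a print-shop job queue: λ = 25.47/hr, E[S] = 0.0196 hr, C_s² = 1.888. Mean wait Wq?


ρ = λ·E[S] = 25.47·0.0196 = 0.4992
E[S²] = E[S]²(1+C_s²) = 0.0196²·(1+1.888) = 0.001109
Wq = λ·E[S²]/(2(1−ρ)) = 25.47·0.001109/(2·0.5008) = 0.02821 hr

Final: 0.02821 hr


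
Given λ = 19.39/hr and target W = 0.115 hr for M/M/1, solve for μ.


W = 1/(μ−λ) ⇒ μ − λ = 1/W = 1/0.115 = 8.6957
μ = λ + 1/W = 19.39 + 8.6957 = 28.0857 per hr

Final: 28.0857 /hr


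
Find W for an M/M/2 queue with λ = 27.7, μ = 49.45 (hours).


a = 0.5602; ρ = 0.2801; P₀ = 0.562401
Lq = P₀·a^c·ρ/(c!(1−ρ)²) = 0.04768
Wq = Lq/λ = 0.04768/27.7 = 0.001721 hr
W = Wq + 1/μ = 0.001721 + 0.02022 = 0.02194 hr

Final: 0.02194 hr


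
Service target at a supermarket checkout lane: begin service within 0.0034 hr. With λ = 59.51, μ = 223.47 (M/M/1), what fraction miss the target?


ρ = 59.51/223.47 = 0.2663
P(Wq > t) = ρ·e^{−(μ−λ)t} = 0.2663·e^{−0.5575}
= 0.2663·0.572659 = 0.152499

Final: 0.152499


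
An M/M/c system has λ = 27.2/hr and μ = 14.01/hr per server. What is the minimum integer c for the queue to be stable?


Stability requires cμ > λ ⇔ c > λ/μ.
λ/μ = 27.2/14.01 = 1.9415
Minimum integer c = ⌊1.9415⌋ + 1 = 2
Check: 2·14.01 = 28.02 > 27.2, while 1·14.01 = 14.01 ≤ 27.2

Final: 2 servers


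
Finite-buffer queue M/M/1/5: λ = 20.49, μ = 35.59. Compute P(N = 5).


ρ = λ/μ = 20.49/35.59 = 0.5757
P_K = (1−ρ)ρ^K/(1−ρ^(K+1)) = (0.4243·0.063251)/(1 − 0.036415)
= 0.026836/0.963585 = 0.027850

Final: 0.027850


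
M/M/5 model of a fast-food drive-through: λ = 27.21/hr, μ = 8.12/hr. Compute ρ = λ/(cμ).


ρ = λ/(cμ) = 27.21/(5·8.12) = 27.21/40.60 = 0.6702

Final: 0.6702


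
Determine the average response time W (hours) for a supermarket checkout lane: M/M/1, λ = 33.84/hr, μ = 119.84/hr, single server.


W = 1/(μ−λ) = 1/(119.84 − 33.84) = 1/86.00 = 0.01163 hr

Final: 0.01163 hr


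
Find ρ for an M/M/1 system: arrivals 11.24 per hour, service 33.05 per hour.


ρ = λ/μ = 11.24/33.05 = 0.3401

Final: 0.3401


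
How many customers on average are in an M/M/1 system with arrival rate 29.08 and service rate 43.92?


ρ = λ/μ = 29.08/43.92 = 0.6621
L = ρ/(1−ρ) = 0.6621/(1 − 0.6621) = 0.6621/0.3379 = 1.9596

Final: 1.9596


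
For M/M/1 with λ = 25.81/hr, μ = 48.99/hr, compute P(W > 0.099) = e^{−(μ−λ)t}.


W ~ Exponential(μ−λ) for M/M/1.
μ − λ = 48.99 − 25.81 = 23.1800
P(W > t) = e^{−(μ−λ)t} = e^{−2.2948} = 0.100780

Final: 0.100780


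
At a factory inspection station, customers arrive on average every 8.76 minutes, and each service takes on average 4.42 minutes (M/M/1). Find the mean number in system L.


λ = 60/8.76 = 6.8493 /hr
μ = 60/4.42 = 13.5747 /hr
ρ = λ/μ = 6.8493/13.5747 = 0.5046
L = ρ/(1−ρ) = 0.5046/0.4954 = 1.0184

Final: 1.0184


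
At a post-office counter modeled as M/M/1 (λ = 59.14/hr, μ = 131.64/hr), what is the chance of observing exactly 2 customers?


ρ = 59.14/131.64 = 0.4493
P_n = (1−ρ)·ρ^n = (1 − 0.4493)·0.4493^2 = 0.5507·0.201831 = 0.111157

Final: 0.111157


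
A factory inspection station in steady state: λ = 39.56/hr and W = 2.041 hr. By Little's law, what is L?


L = λW = 39.56·2.041 = 80.7420

Final: 80.7420


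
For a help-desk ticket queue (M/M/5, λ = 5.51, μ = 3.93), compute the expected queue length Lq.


a = λ/μ = 1.4020; ρ = a/5 = 0.2804
P₀ = 0.245824
Lq = P₀·a^c·ρ / (c!·(1−ρ)²) = 0.245824·5.41745·0.2804/(120·0.51781)
= 0.006010

Final: 0.006010


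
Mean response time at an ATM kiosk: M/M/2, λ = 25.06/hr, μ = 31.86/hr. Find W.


a = 0.7866; ρ = 0.3933; P₀ = 0.435458
Lq = P₀·a^c·ρ/(c!(1−ρ)²) = 0.14392
Wq = Lq/λ = 0.14392/25.06 = 0.005743 hr
W = Wq + 1/μ = 0.005743 + 0.03139 = 0.03713 hr

Final: 0.03713 hr


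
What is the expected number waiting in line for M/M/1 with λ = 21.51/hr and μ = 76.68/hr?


ρ = 21.51/76.68 = 0.2805
Lq = ρ²/(1−ρ) = 0.07869/0.7195 = 0.1094

Final: 0.1094


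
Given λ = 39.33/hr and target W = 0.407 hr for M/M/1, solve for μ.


W = 1/(μ−λ) ⇒ μ − λ = 1/W = 1/0.407 = 2.4570
μ = λ + 1/W = 39.33 + 2.4570 = 41.7870 per hr

Final: 41.7870 /hr


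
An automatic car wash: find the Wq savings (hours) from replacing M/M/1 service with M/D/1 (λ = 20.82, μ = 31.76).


ρ = 20.82/31.76 = 0.6555
Wq(M/M/1) = ρ/(μ−λ) = 0.6555/10.94 = 0.05992 hr
Wq(M/D/1) = ρ/(2(μ−λ)) = 0.02996 hr
Savings = 0.05992 − 0.02996 = 0.02996 hr

Final: 0.02996 hr


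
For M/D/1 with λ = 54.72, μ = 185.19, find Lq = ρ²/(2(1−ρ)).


ρ = 54.72/185.19 = 0.2955
M/D/1: Lq = ρ²/(2(1−ρ)) = 0.08731/(2·0.7045) = 0.06196

Final: 0.06196


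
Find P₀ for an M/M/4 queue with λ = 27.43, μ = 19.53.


a = λ/μ = 27.43/19.53 = 1.4045; ρ = a/c = 0.3511
Σ_{k=0}^{3} a^k/k! (terms k=0..3) = 1.00000 + 1.40451 + 0.98632 + 0.46176 = 3.85259
Tail: a^4/(4!(1−ρ)) = 3.89130/(24·0.6489) = 0.24988
P₀ = 1/(3.85259 + 0.24988) = 1/4.10246 = 0.243756

Final: 0.243756


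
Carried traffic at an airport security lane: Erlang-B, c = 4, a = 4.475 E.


B(4,4.475) = 0.354516 (Erlang-B)
Carried load = a(1 − B) = 4.475·(1 − 0.354516) = 4.475·0.645484 = 2.8885 E

Final: 2.8885 Erlangs


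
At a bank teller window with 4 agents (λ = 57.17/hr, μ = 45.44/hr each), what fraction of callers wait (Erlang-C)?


a = λ/μ = 1.2581; ρ = a/4 = 0.3145
P₀ = 0.282979 (from M/M/c formula)
C(c,a) = [a^c/(c!(1−ρ))]·P₀ = [2.50564/(24·0.6855)]·0.282979
= 0.15231·0.282979 = 0.043100

Final: 0.043100


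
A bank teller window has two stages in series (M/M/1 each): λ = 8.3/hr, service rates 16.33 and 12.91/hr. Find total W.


Each node sees arrival rate λ = 8.3/hr (tandem ⇒ throughput preserved).
W₁ = 1/(μ₁−λ) = 1/(16.33−8.3) = 0.12453 hr
W₂ = 1/(μ₂−λ) = 1/(12.91−8.3) = 0.21692 hr
W_total = W₁ + W₂ = 0.12453 + 0.21692 = 0.34145 hr

Final: 0.34145 hr


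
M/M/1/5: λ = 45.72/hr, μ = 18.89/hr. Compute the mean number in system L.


ρ = 45.72/18.89 = 2.4203
L = ρ[1 − (K+1)ρ^K + Kρ^(K+1)] / [(1−ρ)(1−ρ^(K+1))]
Numerator: 2.4203·(1 − 6·83.056059 + 5·201.022923) = 1228.990051
Denominator: (-1.4203)·(-200.022923) = 284.098201
L = 1228.990051/284.098201 = 4.3259

Final: 4.3259


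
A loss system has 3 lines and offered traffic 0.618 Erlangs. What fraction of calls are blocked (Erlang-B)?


B(c,a) = (a^c/c!) / Σ_{k=0}^{c} a^k/k!
a^3/3! = 0.039338
Σ terms (k=0..3): 1.00000 + 0.61800 + 0.19096 + 0.03934 = 1.848300
B = 0.039338/1.848300 = 0.021283

Final: 0.021283


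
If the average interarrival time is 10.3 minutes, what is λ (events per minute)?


λ = 1/(interarrival time) in consistent units.
1 minute = 1 min, so λ = 1/10.3 = 0.09709 per minute

Final: 0.09709 /min


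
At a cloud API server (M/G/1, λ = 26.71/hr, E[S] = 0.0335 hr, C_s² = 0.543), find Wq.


ρ = λ·E[S] = 26.71·0.0335 = 0.8948
E[S²] = E[S]²(1+C_s²) = 0.0335²·(1+0.543) = 0.001732
Wq = λ·E[S²]/(2(1−ρ)) = 26.71·0.001732/(2·0.1052) = 0.21980 hr

Final: 0.21980 hr


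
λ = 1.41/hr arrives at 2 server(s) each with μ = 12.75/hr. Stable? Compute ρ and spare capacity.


Total capacity cμ = 2·12.75 = 25.50/hr
ρ = λ/(cμ) = 1.41/25.50 = 0.05529
Stable ⇔ ρ < 1: YES
Spare capacity = cμ − λ = 25.50 − 1.41 = 24.09/hr

Final: ρ = 0.05529; stable; margin = 24.09/hr


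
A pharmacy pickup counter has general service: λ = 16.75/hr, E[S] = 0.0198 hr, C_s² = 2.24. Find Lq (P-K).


ρ = λ·E[S] = 16.75·0.0198 = 0.3317
Lq = ρ²(1+C_s²)/(2(1−ρ)) = 0.1100·(1+2.24)/(2·0.6683)
= 0.1100·3.2400/1.3367 = 0.26661

Final: 0.26661


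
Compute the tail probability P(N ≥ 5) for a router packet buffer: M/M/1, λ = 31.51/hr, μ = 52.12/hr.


ρ = 31.51/52.12 = 0.6046
P(N ≥ n) = ρ^n = 0.6046^5 = 0.080764

Final: 0.080764


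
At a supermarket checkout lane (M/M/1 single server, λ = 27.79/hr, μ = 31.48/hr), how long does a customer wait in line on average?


ρ = 27.79/31.48 = 0.8828
Wq = ρ/(μ−λ) = 0.8828/(31.48 − 27.79) = 0.8828/3.69 = 0.2392 hr

Final: 0.2392 hr


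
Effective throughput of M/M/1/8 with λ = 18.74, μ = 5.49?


ρ = 3.4135; P_K = (1−ρ)ρ^8/(1−ρ^9) = 0.707055
λ_eff = λ(1 − P_K) = 18.74·(1 − 0.707055) = 18.74·0.292945 = 5.4898 /hr

Final: 5.4898 /hr


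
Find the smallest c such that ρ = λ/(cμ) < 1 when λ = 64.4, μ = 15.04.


Stability requires cμ > λ ⇔ c > λ/μ.
λ/μ = 64.4/15.04 = 4.2819
Minimum integer c = ⌊4.2819⌋ + 1 = 5
Check: 5·15.04 = 75.20 > 64.4, while 4·15.04 = 60.16 ≤ 64.4

Final: 5 servers


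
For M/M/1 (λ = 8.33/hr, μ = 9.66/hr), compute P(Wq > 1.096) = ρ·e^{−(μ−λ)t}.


ρ = 8.33/9.66 = 0.8623
P(Wq > t) = ρ·e^{−(μ−λ)t} = 0.8623·e^{−1.4577}
= 0.8623·0.232776 = 0.200727

Final: 0.200727


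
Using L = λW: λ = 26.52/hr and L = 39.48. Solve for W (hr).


W = L/λ = 39.48/26.52 = 1.4887 hr

Final: 1.4887 hr


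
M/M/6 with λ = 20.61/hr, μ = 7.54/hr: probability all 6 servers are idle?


a = λ/μ = 20.61/7.54 = 2.7334; ρ = a/c = 0.4556
Σ_{k=0}^{5} a^k/k! (terms k=0..5) = 1.00000 + 2.73342 + 3.73580 + 3.40384 + 2.32603 + 1.27160 = 14.47069
Tail: a^6/(6!(1−ρ)) = 417.09970/(720·0.5444) = 1.06406
P₀ = 1/(14.47069 + 1.06406) = 1/15.53475 = 0.064372

Final: 0.064372


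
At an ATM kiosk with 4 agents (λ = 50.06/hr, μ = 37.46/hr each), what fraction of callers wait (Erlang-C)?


a = λ/μ = 1.3364; ρ = a/4 = 0.3341
P₀ = 0.261329 (from M/M/c formula)
C(c,a) = [a^c/(c!(1−ρ))]·P₀ = [3.18928/(24·0.6659)]·0.261329
= 0.19956·0.261329 = 0.052150

Final: 0.052150


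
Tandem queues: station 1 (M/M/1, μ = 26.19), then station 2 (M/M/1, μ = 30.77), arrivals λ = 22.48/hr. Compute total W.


Each node sees arrival rate λ = 22.48/hr (tandem ⇒ throughput preserved).
W₁ = 1/(μ₁−λ) = 1/(26.19−22.48) = 0.26954 hr
W₂ = 1/(μ₂−λ) = 1/(30.77−22.48) = 0.12063 hr
W_total = W₁ + W₂ = 0.26954 + 0.12063 = 0.39017 hr

Final: 0.39017 hr


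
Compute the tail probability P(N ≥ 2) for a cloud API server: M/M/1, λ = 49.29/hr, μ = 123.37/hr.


ρ = 49.29/123.37 = 0.3995
P(N ≥ n) = ρ^n = 0.3995^2 = 0.159624

Final: 0.159624


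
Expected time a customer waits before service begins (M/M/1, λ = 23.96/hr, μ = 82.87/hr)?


ρ = 23.96/82.87 = 0.2891
Wq = ρ/(μ−λ) = 0.2891/(82.87 − 23.96) = 0.2891/58.91 = 0.004908 hr

Final: 0.004908 hr


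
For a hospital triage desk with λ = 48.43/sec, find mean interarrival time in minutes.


Mean interarrival time = 1/λ = 1/48.43 second = 0.02065 second
In minutes: 0.02065 × 0.0166667 = 0.0003441 min

Final: 0.0003441 min


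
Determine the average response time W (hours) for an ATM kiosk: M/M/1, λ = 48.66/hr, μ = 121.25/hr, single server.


W = 1/(μ−λ) = 1/(121.25 − 48.66) = 1/72.59 = 0.01378 hr

Final: 0.01378 hr


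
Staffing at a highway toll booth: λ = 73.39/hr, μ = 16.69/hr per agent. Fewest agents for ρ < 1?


Stability requires cμ > λ ⇔ c > λ/μ.
λ/μ = 73.39/16.69 = 4.3972
Minimum integer c = ⌊4.3972⌋ + 1 = 5
Check: 5·16.69 = 83.45 > 73.39, while 4·16.69 = 66.76 ≤ 73.39

Final: 5 servers


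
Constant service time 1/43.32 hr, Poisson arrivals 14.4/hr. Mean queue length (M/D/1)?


ρ = 14.4/43.32 = 0.3324
M/D/1: Lq = ρ²/(2(1−ρ)) = 0.1105/(2·0.6676) = 0.08276

Final: 0.08276


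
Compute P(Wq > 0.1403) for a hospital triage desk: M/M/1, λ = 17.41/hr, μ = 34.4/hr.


ρ = 17.41/34.4 = 0.5061
P(Wq > t) = ρ·e^{−(μ−λ)t} = 0.5061·e^{−2.3837}
= 0.5061·0.092209 = 0.046667

Final: 0.046667


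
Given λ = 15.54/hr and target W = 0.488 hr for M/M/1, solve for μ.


W = 1/(μ−λ) ⇒ μ − λ = 1/W = 1/0.488 = 2.0492
μ = λ + 1/W = 15.54 + 2.0492 = 17.5892 per hr

Final: 17.5892 /hr


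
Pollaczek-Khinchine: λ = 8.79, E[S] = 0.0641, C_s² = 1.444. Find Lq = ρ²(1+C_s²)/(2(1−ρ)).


ρ = λ·E[S] = 8.79·0.0641 = 0.5634
Lq = ρ²(1+C_s²)/(2(1−ρ)) = 0.3175·(1+1.444)/(2·0.4366)
= 0.3175·2.4440/0.8731 = 0.88863

Final: 0.88863


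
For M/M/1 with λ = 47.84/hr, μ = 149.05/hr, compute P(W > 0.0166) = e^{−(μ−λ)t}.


W ~ Exponential(μ−λ) for M/M/1.
μ − λ = 149.05 − 47.84 = 101.2100
P(W > t) = e^{−(μ−λ)t} = e^{−1.6801} = 0.186358

Final: 0.186358


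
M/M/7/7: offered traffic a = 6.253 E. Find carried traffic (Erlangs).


B(7,6.253) = 0.201475 (Erlang-B)
Carried load = a(1 − B) = 6.253·(1 − 0.201475) = 6.253·0.798525 = 4.9932 E

Final: 4.9932 Erlangs


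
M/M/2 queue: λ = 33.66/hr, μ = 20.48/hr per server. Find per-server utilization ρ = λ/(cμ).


ρ = λ/(cμ) = 33.66/(2·20.48) = 33.66/40.96 = 0.8218

Final: 0.8218


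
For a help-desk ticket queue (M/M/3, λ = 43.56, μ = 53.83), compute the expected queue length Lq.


a = λ/μ = 0.8092; ρ = a/3 = 0.2697
P₀ = 0.442955
Lq = P₀·a^c·ρ / (c!·(1−ρ)²) = 0.442955·0.52990·0.2697/(6·0.53328)
= 0.01979

Final: 0.01979


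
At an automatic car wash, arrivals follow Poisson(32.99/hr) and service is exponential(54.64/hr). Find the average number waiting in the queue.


ρ = 32.99/54.64 = 0.6038
Lq = ρ²/(1−ρ) = 0.3645/0.3962 = 0.9200

Final: 0.9200


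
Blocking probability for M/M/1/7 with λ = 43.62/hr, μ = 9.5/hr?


ρ = λ/μ = 43.62/9.5 = 4.5916
P_K = (1−ρ)ρ^K/(1−ρ^(K+1)) = (-3.5916·43026.338705)/(1 − 197558.830978)
= -154532.492273/-197557.830978 = 0.782214

Final: 0.782214


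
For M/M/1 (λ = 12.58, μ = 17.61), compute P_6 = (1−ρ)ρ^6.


ρ = 12.58/17.61 = 0.7144
P_n = (1−ρ)·ρ^n = (1 − 0.7144)·0.7144^6 = 0.2856·0.132901 = 0.037961

Final: 0.037961


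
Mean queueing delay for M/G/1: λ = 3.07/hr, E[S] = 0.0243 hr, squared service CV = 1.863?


ρ = λ·E[S] = 3.07·0.0243 = 0.07460
E[S²] = E[S]²(1+C_s²) = 0.0243²·(1+1.863) = 0.001691
Wq = λ·E[S²]/(2(1−ρ)) = 3.07·0.001691/(2·0.9254) = 0.002804 hr

Final: 0.002804 hr


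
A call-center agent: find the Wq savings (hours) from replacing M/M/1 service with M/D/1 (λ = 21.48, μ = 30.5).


ρ = 21.48/30.5 = 0.7043
Wq(M/M/1) = ρ/(μ−λ) = 0.7043/9.02 = 0.07808 hr
Wq(M/D/1) = ρ/(2(μ−λ)) = 0.03904 hr
Savings = 0.07808 − 0.03904 = 0.03904 hr

Final: 0.03904 hr


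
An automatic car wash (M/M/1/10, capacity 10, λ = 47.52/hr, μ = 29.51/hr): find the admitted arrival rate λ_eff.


ρ = 1.6103; P_K = (1−ρ)ρ^10/(1−ρ^11) = 0.381017
λ_eff = λ(1 − P_K) = 47.52·(1 − 0.381017) = 47.52·0.618983 = 29.4141 /hr

Final: 29.4141 /hr


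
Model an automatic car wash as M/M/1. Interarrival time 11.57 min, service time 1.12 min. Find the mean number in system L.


λ = 60/11.57 = 5.1858 /hr
μ = 60/1.12 = 53.5714 /hr
ρ = λ/μ = 5.1858/53.5714 = 0.09680
L = ρ/(1−ρ) = 0.09680/0.9032 = 0.1072

Final: 0.1072


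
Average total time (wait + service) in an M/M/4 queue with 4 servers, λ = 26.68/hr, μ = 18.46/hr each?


a = 1.4453; ρ = 0.3613; P₀ = 0.233779
Lq = P₀·a^c·ρ/(c!(1−ρ)²) = 0.03765
Wq = Lq/λ = 0.03765/26.68 = 0.001411 hr
W = Wq + 1/μ = 0.001411 + 0.05417 = 0.05558 hr

Final: 0.05558 hr


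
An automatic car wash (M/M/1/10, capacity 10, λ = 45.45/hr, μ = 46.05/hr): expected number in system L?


ρ = 45.45/46.05 = 0.9870
L = ρ[1 − (K+1)ρ^K + Kρ^(K+1)] / [(1−ρ)(1−ρ^(K+1))]
Numerator: 0.9870·(1 − 11·0.877087 + 10·0.865659) = 0.008522
Denominator: (0.01303)·(0.134341) = 0.001750
L = 0.008522/0.001750 = 4.8689

Final: 4.8689


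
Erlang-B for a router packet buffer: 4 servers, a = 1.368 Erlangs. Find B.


B(c,a) = (a^c/c!) / Σ_{k=0}^{c} a^k/k!
a^4/4! = 0.145926
Σ terms (k=0..4): 1.00000 + 1.36800 + 0.93571 + 0.42668 + 0.14593 = 3.876323
B = 0.145926/3.876323 = 0.037646

Final: 0.037646


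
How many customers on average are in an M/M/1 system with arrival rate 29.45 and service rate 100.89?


ρ = λ/μ = 29.45/100.89 = 0.2919
L = ρ/(1−ρ) = 0.2919/(1 − 0.2919) = 0.2919/0.7081 = 0.4122

Final: 0.4122


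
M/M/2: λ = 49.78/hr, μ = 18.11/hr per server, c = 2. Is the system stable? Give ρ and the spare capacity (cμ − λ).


Total capacity cμ = 2·18.11 = 36.22/hr
ρ = λ/(cμ) = 49.78/36.22 = 1.3744
Stable ⇔ ρ < 1: NO
Spare capacity = cμ − λ = 36.22 − 49.78 = -13.56/hr

Final: ρ = 1.3744; unstable; margin = -13.56/hr


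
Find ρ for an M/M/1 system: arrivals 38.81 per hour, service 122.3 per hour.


ρ = λ/μ = 38.81/122.3 = 0.3173

Final: 0.3173


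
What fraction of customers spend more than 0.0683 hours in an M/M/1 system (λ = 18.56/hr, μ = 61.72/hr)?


W ~ Exponential(μ−λ) for M/M/1.
μ − λ = 61.72 − 18.56 = 43.1600
P(W > t) = e^{−(μ−λ)t} = e^{−2.9478} = 0.052454

Final: 0.052454


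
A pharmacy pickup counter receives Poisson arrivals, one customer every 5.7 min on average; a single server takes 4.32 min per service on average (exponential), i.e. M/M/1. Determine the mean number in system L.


λ = 60/5.7 = 10.5263 /hr
μ = 60/4.32 = 13.8889 /hr
ρ = λ/μ = 10.5263/13.8889 = 0.7579
L = ρ/(1−ρ) = 0.7579/0.2421 = 3.1304

Final: 3.1304


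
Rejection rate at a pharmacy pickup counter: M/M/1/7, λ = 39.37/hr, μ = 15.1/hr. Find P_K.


ρ = λ/μ = 39.37/15.1 = 2.6073
P_K = (1−ρ)ρ^K/(1−ρ^(K+1)) = (-1.6073·819.066705)/(1 − 2135.540145)
= -1316.473440/-2134.540145 = 0.616748

Final: 0.616748


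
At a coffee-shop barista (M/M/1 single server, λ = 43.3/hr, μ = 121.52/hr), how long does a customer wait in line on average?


ρ = 43.3/121.52 = 0.3563
Wq = ρ/(μ−λ) = 0.3563/(121.52 − 43.3) = 0.3563/78.22 = 0.004555 hr

Final: 0.004555 hr


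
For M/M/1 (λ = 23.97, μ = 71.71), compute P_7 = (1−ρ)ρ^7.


ρ = 23.97/71.71 = 0.3343
P_n = (1−ρ)·ρ^n = (1 − 0.3343)·0.3343^7 = 0.6657·0.0004662 = 0.0003104

Final: 0.0003104


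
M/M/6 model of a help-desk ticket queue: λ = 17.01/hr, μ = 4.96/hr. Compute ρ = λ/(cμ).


ρ = λ/(cμ) = 17.01/(6·4.96) = 17.01/29.76 = 0.5716

Final: 0.5716


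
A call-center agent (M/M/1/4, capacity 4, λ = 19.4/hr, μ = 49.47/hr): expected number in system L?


ρ = 19.4/49.47 = 0.3922
L = ρ[1 − (K+1)ρ^K + Kρ^(K+1)] / [(1−ρ)(1−ρ^(K+1))]
Numerator: 0.3922·(1 − 5·0.023650 + 4·0.009275) = 0.360332
Denominator: (0.6078)·(0.990725) = 0.602206
L = 0.360332/0.602206 = 0.5984

Final: 0.5984


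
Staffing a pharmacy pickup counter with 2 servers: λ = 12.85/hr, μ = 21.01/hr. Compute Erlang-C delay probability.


a = λ/μ = 0.6116; ρ = a/2 = 0.3058
P₀ = 0.531620 (from M/M/c formula)
C(c,a) = [a^c/(c!(1−ρ))]·P₀ = [0.37407/(2·0.6942)]·0.531620
= 0.26943·0.531620 = 0.143234

Final: 0.143234


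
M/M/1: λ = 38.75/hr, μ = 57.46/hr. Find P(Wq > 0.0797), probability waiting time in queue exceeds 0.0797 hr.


ρ = 38.75/57.46 = 0.6744
P(Wq > t) = ρ·e^{−(μ−λ)t} = 0.6744·e^{−1.4912}
= 0.6744·0.225105 = 0.151807

Final: 0.151807


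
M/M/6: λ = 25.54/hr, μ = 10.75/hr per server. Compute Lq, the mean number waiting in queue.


a = λ/μ = 2.3758; ρ = a/6 = 0.3960
P₀ = 0.092551
Lq = P₀·a^c·ρ / (c!·(1−ρ)²) = 0.092551·179.83515·0.3960/(720·0.36485)
= 0.02509

Final: 0.02509


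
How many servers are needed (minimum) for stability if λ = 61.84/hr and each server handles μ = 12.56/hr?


Stability requires cμ > λ ⇔ c > λ/μ.
λ/μ = 61.84/12.56 = 4.9236
Minimum integer c = ⌊4.9236⌋ + 1 = 5
Check: 5·12.56 = 62.80 > 61.84, while 4·12.56 = 50.24 ≤ 61.84

Final: 5 servers


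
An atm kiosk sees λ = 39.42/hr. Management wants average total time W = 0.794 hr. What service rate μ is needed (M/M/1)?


W = 1/(μ−λ) ⇒ μ − λ = 1/W = 1/0.794 = 1.2594
μ = λ + 1/W = 39.42 + 1.2594 = 40.6794 per hr

Final: 40.6794 /hr


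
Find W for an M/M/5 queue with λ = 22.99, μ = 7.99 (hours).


a = 2.8773; ρ = 0.5755; P₀ = 0.053434
Lq = P₀·a^c·ρ/(c!(1−ρ)²) = 0.28042
Wq = Lq/λ = 0.28042/22.99 = 0.01220 hr
W = Wq + 1/μ = 0.01220 + 0.12516 = 0.13735 hr

Final: 0.13735 hr


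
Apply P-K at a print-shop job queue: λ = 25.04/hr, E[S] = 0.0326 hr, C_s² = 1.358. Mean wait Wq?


ρ = λ·E[S] = 25.04·0.0326 = 0.8163
E[S²] = E[S]²(1+C_s²) = 0.0326²·(1+1.358) = 0.002506
Wq = λ·E[S²]/(2(1−ρ)) = 25.04·0.002506/(2·0.1837) = 0.17080 hr

Final: 0.17080 hr


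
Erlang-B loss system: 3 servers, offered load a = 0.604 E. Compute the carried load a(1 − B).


B(3,0.604) = 0.020144 (Erlang-B)
Carried load = a(1 − B) = 0.604·(1 − 0.020144) = 0.604·0.979856 = 0.5918 E

Final: 0.5918 Erlangs


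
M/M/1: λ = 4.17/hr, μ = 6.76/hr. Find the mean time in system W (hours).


W = 1/(μ−λ) = 1/(6.76 − 4.17) = 1/2.59 = 0.3861 hr

Final: 0.3861 hr


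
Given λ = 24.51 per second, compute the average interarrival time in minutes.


Mean interarrival time = 1/λ = 1/24.51 second = 0.04080 second
In minutes: 0.04080 × 0.0166667 = 0.0006800 min

Final: 0.0006800 min


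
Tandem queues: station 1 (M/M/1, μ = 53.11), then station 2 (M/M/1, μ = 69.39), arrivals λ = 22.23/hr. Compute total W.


Each node sees arrival rate λ = 22.23/hr (tandem ⇒ throughput preserved).
W₁ = 1/(μ₁−λ) = 1/(53.11−22.23) = 0.03238 hr
W₂ = 1/(μ₂−λ) = 1/(69.39−22.23) = 0.02120 hr
W_total = W₁ + W₂ = 0.03238 + 0.02120 = 0.05359 hr

Final: 0.05359 hr


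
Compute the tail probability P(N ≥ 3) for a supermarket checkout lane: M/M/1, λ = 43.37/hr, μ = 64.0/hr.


ρ = 43.37/64.0 = 0.6777
P(N ≥ n) = ρ^n = 0.6777^3 = 0.311192

Final: 0.311192


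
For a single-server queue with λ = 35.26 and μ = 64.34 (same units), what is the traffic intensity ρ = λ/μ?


ρ = λ/μ = 35.26/64.34 = 0.5480

Final: 0.5480


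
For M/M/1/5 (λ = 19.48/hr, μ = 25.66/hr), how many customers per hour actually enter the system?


ρ = 0.7592; P_K = (1−ρ)ρ^5/(1−ρ^6) = 0.075106
λ_eff = λ(1 − P_K) = 19.48·(1 − 0.075106) = 19.48·0.924894 = 18.0169 /hr

Final: 18.0169 /hr


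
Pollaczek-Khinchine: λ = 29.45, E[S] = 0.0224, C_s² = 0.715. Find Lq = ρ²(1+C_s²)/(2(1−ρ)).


ρ = λ·E[S] = 29.45·0.0224 = 0.6597
Lq = ρ²(1+C_s²)/(2(1−ρ)) = 0.4352·(1+0.715)/(2·0.3403)
= 0.4352·1.7150/0.6806 = 1.09651

Final: 1.09651


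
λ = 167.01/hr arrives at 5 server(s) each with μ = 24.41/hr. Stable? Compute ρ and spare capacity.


Total capacity cμ = 5·24.41 = 122.05/hr
ρ = λ/(cμ) = 167.01/122.05 = 1.3684
Stable ⇔ ρ < 1: NO
Spare capacity = cμ − λ = 122.05 − 167.01 = -44.96/hr

Final: ρ = 1.3684; unstable; margin = -44.96/hr


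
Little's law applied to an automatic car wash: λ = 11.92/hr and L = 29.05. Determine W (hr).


W = L/λ = 29.05/11.92 = 2.4371 hr

Final: 2.4371 hr


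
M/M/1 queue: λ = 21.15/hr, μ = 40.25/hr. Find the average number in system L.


ρ = λ/μ = 21.15/40.25 = 0.5255
L = ρ/(1−ρ) = 0.5255/(1 − 0.5255) = 0.5255/0.4745 = 1.1073

Final: 1.1073


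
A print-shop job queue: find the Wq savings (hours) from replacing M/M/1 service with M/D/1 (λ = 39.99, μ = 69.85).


ρ = 39.99/69.85 = 0.5725
Wq(M/M/1) = ρ/(μ−λ) = 0.5725/29.86 = 0.01917 hr
Wq(M/D/1) = ρ/(2(μ−λ)) = 0.009587 hr
Savings = 0.01917 − 0.009587 = 0.009587 hr

Final: 0.009587 hr


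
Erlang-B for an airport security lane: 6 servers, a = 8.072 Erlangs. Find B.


B(c,a) = (a^c/c!) / Σ_{k=0}^{c} a^k/k!
a^6/6! = 384.197401
Σ terms (k=0..6): 1.00000 + 8.07200 + 32.57859 + 87.65813 + 176.89411 + 285.57785 + 384.19740 = 975.978085
B = 384.197401/975.978085 = 0.393654

Final: 0.393654


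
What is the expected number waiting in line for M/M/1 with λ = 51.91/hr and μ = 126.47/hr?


ρ = 51.91/126.47 = 0.4105
Lq = ρ²/(1−ρ) = 0.1685/0.5895 = 0.2858

Final: 0.2858


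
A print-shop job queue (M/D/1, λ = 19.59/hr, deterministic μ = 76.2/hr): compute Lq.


ρ = 19.59/76.2 = 0.2571
M/D/1: Lq = ρ²/(2(1−ρ)) = 0.06609/(2·0.7429) = 0.04448

Final: 0.04448


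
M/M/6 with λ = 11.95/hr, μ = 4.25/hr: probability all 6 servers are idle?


a = λ/μ = 11.95/4.25 = 2.8118; ρ = a/c = 0.4686
Σ_{k=0}^{5} a^k/k! (terms k=0..5) = 1.00000 + 2.81176 + 3.95301 + 3.70498 + 2.60438 + 1.46458 = 15.53872
Tail: a^6/(6!(1−ρ)) = 494.16713/(720·0.5314) = 1.29164
P₀ = 1/(15.53872 + 1.29164) = 1/16.83036 = 0.059416

Final: 0.059416


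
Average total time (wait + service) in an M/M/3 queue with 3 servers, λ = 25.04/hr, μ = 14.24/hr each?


a = 1.7584; ρ = 0.5861; P₀ = 0.153986
Lq = P₀·a^c·ρ/(c!(1−ρ)²) = 0.47753
Wq = Lq/λ = 0.47753/25.04 = 0.01907 hr
W = Wq + 1/μ = 0.01907 + 0.07022 = 0.08930 hr

Final: 0.08930 hr


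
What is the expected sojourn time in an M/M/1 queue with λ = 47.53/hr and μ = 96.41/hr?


W = 1/(μ−λ) = 1/(96.41 − 47.53) = 1/48.88 = 0.02046 hr

Final: 0.02046 hr


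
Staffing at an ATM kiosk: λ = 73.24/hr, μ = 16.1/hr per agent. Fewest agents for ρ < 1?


Stability requires cμ > λ ⇔ c > λ/μ.
λ/μ = 73.24/16.1 = 4.5491
Minimum integer c = ⌊4.5491⌋ + 1 = 5
Check: 5·16.1 = 80.50 > 73.24, while 4·16.1 = 64.40 ≤ 73.24

Final: 5 servers


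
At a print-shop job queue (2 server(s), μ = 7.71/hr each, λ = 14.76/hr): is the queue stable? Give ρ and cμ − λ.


Total capacity cμ = 2·7.71 = 15.42/hr
ρ = λ/(cμ) = 14.76/15.42 = 0.9572
Stable ⇔ ρ < 1: YES
Spare capacity = cμ − λ = 15.42 − 14.76 = 0.66/hr

Final: ρ = 0.9572; stable; margin = 0.66/hr


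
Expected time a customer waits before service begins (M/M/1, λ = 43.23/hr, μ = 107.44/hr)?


ρ = 43.23/107.44 = 0.4024
Wq = ρ/(μ−λ) = 0.4024/(107.44 − 43.23) = 0.4024/64.21 = 0.006266 hr

Final: 0.006266 hr


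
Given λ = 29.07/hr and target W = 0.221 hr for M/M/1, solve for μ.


W = 1/(μ−λ) ⇒ μ − λ = 1/W = 1/0.221 = 4.5249
μ = λ + 1/W = 29.07 + 4.5249 = 33.5949 per hr

Final: 33.5949 /hr


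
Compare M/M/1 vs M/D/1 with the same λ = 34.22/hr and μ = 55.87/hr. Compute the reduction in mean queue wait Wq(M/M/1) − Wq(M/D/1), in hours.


ρ = 34.22/55.87 = 0.6125
Wq(M/M/1) = ρ/(μ−λ) = 0.6125/21.65 = 0.02829 hr
Wq(M/D/1) = ρ/(2(μ−λ)) = 0.01415 hr
Savings = 0.02829 − 0.01415 = 0.01415 hr

Final: 0.01415 hr


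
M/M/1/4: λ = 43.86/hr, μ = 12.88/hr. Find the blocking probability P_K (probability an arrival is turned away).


ρ = λ/μ = 43.86/12.88 = 3.4053
P_K = (1−ρ)ρ^K/(1−ρ^(K+1)) = (-2.4053·134.465558)/(1 − 457.892807)
= -323.427250/-456.892807 = 0.707884

Final: 0.707884


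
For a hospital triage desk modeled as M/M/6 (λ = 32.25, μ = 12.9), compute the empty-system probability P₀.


a = λ/μ = 32.25/12.9 = 2.5000; ρ = a/c = 0.4167
Σ_{k=0}^{5} a^k/k! (terms k=0..5) = 1.00000 + 2.50000 + 3.12500 + 2.60417 + 1.62760 + 0.81380 = 11.67057
Tail: a^6/(6!(1−ρ)) = 244.14062/(720·0.5833) = 0.58129
P₀ = 1/(11.67057 + 0.58129) = 1/12.25186 = 0.081620

Final: 0.081620


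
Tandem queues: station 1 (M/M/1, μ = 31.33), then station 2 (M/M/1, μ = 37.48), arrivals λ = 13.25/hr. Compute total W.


Each node sees arrival rate λ = 13.25/hr (tandem ⇒ throughput preserved).
W₁ = 1/(μ₁−λ) = 1/(31.33−13.25) = 0.05531 hr
W₂ = 1/(μ₂−λ) = 1/(37.48−13.25) = 0.04127 hr
W_total = W₁ + W₂ = 0.05531 + 0.04127 = 0.09658 hr

Final: 0.09658 hr


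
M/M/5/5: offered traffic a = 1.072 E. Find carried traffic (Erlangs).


B(5,1.072) = 0.004042 (Erlang-B)
Carried load = a(1 − B) = 1.072·(1 − 0.004042) = 1.072·0.995958 = 1.0677 E

Final: 1.0677 Erlangs


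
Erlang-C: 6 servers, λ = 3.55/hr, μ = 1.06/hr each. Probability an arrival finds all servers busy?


a = λ/μ = 3.3491; ρ = a/6 = 0.5582
P₀ = 0.034007 (from M/M/c formula)
C(c,a) = [a^c/(c!(1−ρ))]·P₀ = [1411.02571/(720·0.4418)]·0.034007
= 4.43561·0.034007 = 0.150840

Final: 0.150840


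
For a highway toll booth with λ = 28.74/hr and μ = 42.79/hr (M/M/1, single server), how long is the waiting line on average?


ρ = 28.74/42.79 = 0.6717
Lq = ρ²/(1−ρ) = 0.4511/0.3283 = 1.3739

Final: 1.3739


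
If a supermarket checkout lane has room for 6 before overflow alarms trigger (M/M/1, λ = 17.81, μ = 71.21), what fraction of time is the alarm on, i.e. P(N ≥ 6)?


ρ = 17.81/71.21 = 0.2501
P(N ≥ n) = ρ^n = 0.2501^6 = 0.0002448

Final: 0.0002448


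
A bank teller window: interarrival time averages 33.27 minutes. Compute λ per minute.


λ = 1/(interarrival time) in consistent units.
1 minute = 1 min, so λ = 1/33.27 = 0.03006 per minute

Final: 0.03006 /min


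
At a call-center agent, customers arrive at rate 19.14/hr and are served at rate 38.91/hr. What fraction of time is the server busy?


ρ = λ/μ = 19.14/38.91 = 0.4919

Final: 0.4919
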